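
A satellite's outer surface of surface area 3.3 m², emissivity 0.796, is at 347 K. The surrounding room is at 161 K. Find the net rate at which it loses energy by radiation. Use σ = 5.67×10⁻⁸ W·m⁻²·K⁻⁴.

Q = εσA(T⁴ − T_s⁴). T⁴ − T_s⁴ = (347)⁴ − (161)⁴ = 1.45×10^10 − 6.72×10^8 = 1.38×10^10 K⁴.
Q = 0.796 × 5.67×10⁻⁸ × 3.30 × 1.38×10^10 = 2060 W.

Q ≈ 2060 W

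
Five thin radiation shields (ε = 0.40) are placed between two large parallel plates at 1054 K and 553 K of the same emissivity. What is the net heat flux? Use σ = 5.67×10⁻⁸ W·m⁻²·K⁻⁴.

Each of the 6 gaps contributes resistance (2/ε − 1) = 2/0.40 − 1 = 4.000; total = 24.00.
q = σ(T₁⁴ − T₂⁴) / 24.00 = 5.67×10⁻⁸ × 1.14×10^12 / 24.00 = 2690 W/m².

q ≈ 2690 W/m²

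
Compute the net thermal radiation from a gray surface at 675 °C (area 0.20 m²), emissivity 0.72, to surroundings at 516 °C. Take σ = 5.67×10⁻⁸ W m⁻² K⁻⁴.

Convert: 675 °C = 948 K; 516 °C = 789 K.
Q = εσA(T⁴ − T_s⁴). T⁴ − T_s⁴ = (948)⁴ − (789)⁴ = 8.08×10^11 − 3.88×10^11 = 4.20×10^11 K⁴.
Q = 0.72 × 5.67×10⁻⁸ × 0.200 × 4.20×10^11 = 3430 W.

Q ≈ 3430 W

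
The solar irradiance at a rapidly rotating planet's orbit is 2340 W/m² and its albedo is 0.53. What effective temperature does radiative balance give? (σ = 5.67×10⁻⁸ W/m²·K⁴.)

Power absorbed = (1−a)S·πR²; power emitted = 4πR²σT⁴. Equating and cancelling πR²:
T = ((1−a)S / 4σ)^(1/4) = (1100 / (4 × 5.67×10⁻⁸))^(1/4) = (4.85×10^9)^(1/4).
T = 264 K.

T ≈ 264 K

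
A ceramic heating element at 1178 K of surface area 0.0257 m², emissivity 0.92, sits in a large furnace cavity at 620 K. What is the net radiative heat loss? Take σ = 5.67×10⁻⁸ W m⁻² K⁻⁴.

Q ≈ 2380 W

Q = εσA(T⁴ − T_s⁴). T⁴ − T_s⁴ = (1178)⁴ − (620)⁴ = 1.93×10^12 − 1.48×10^11 = 1.78×10^12 K⁴.
Q = 0.92 × 5.67×10⁻⁸ × 0.0257 × 1.78×10^12 = 2380 W.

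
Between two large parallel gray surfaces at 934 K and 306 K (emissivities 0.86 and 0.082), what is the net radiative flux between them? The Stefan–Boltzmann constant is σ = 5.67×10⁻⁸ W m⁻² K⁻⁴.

For two large parallel gray plates, q = σ(T₁⁴ − T₂⁴) / (1/ε₁ + 1/ε₂ − 1).
1/ε₁ + 1/ε₂ − 1 = 1/0.86 + 1/0.082 − 1 = 12.36.
T₁⁴ − T₂⁴ = 7.61×10^11 − 8.77×10^9 = 7.52×10^11 K⁴.
q = 5.67×10⁻⁸ × 7.52×10^11 / 12.36 = 3450 W/m².

q ≈ 3450 W/m²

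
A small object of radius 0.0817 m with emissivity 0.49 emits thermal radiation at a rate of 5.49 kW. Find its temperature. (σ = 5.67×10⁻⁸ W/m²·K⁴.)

T ≈ 1240 K

A = 4πr² = 4π × (0.0817)² = 0.0839 m².
From P = εσAT⁴, T = (P / εσA)^(1/4) = (5490 / (0.49 × 5.67×10⁻⁸ × 0.0839))^(1/4).
T = (2.36×10^12)^(1/4) = 1240 K.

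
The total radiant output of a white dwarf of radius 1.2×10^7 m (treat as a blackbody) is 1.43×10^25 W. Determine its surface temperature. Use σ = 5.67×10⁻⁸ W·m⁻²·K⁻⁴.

A = 4πr² = 4π × (1.2×10^7)² = 1.81×10^15 m².
From P = σAT⁴, T = (P / σA)^(1/4) = (1.43×10^25 / (5.67×10⁻⁸ × 1.81×10^15))^(1/4).
T = (1.39×10^17)^(1/4) = 19300 K.

T ≈ 19300 K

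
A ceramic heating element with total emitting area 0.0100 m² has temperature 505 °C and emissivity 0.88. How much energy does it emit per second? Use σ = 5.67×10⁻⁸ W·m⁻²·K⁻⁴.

P ≈ 183 W

505 °C = 778 K.
P = εσAT⁴ = 0.88 × 5.67×10⁻⁸ × 0.0100 × (778)⁴ = 0.88 × 5.67×10⁻⁸ × 0.0100 × 3.66×10^11.
P = 183 W.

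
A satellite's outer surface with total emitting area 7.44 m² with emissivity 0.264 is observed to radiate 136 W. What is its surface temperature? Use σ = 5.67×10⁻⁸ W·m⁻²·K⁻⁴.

From P = εσAT⁴, T = (P / εσA)^(1/4) = (136 / (0.264 × 5.67×10⁻⁸ × 7.44))^(1/4).
T = (1.22×10^9)^(1/4) = 187 K.

T ≈ 187 K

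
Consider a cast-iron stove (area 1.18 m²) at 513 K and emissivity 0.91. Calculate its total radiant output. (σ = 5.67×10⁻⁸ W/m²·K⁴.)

P ≈ 4220 W

P = εσAT⁴ = 0.91 × 5.67×10⁻⁸ × 1.18 × (513)⁴ = 0.91 × 5.67×10⁻⁸ × 1.18 × 6.93×10^10.
P = 4220 W.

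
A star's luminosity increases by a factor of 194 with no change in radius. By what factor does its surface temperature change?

P ∝ T⁴ ⇒ T ∝ P^(1/4), so T scales by (194)^(1/4) = 3.73.

factor ≈ 3.73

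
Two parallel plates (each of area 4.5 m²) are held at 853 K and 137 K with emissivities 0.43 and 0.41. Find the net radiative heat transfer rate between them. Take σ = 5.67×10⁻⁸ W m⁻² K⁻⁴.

For two large parallel gray plates, q = σ(T₁⁴ − T₂⁴) / (1/ε₁ + 1/ε₂ − 1).
1/ε₁ + 1/ε₂ − 1 = 1/0.43 + 1/0.41 − 1 = 3.765.
T₁⁴ − T₂⁴ = 5.29×10^11 − 3.52×10^8 = 5.29×10^11 K⁴.
q = 5.67×10⁻⁸ × 5.29×10^11 / 3.765 = 7970 W/m².
Q = q·A = 7970 × 4.5 = 35900 W.

Q ≈ 35900 W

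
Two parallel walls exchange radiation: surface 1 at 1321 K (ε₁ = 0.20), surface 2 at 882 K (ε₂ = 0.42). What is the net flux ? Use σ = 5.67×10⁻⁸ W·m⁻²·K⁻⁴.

For two large parallel gray plates, q = σ(T₁⁴ − T₂⁴) / (1/ε₁ + 1/ε₂ − 1).
1/ε₁ + 1/ε₂ − 1 = 1/0.20 + 1/0.42 − 1 = 6.381.
T₁⁴ − T₂⁴ = 3.05×10^12 − 6.05×10^11 = 2.44×10^12 K⁴.
q = 5.67×10⁻⁸ × 2.44×10^12 / 6.381 = 21700 W/m².

q ≈ 21700 W/m²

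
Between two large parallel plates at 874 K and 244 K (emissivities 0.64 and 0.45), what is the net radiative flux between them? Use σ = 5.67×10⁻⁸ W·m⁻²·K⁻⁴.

q ≈ 11800 W/m²

For two large parallel gray plates, q = σ(T₁⁴ − T₂⁴) / (1/ε₁ + 1/ε₂ − 1).
1/ε₁ + 1/ε₂ − 1 = 1/0.64 + 1/0.45 − 1 = 2.785.
T₁⁴ − T₂⁴ = 5.84×10^11 − 3.54×10^9 = 5.80×10^11 K⁴.
q = 5.67×10⁻⁸ × 5.80×10^11 / 2.785 = 11800 W/m².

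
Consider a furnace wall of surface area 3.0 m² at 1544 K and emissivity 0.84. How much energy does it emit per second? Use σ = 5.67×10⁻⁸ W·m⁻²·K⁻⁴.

P ≈ 8.12×10^5 W

P = εσAT⁴ = 0.84 × 5.67×10⁻⁸ × 3.00 × (1544)⁴ = 0.84 × 5.67×10⁻⁸ × 3.00 × 5.68×10^12.
P = 8.12×10^5 W.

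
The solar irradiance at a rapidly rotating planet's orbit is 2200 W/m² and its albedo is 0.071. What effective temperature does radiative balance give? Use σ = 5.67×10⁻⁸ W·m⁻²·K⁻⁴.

T ≈ 308 K

Power absorbed = (1−a)S·πR²; power emitted = 4πR²σT⁴. Equating and cancelling πR²:
T = ((1−a)S / 4σ)^(1/4) = (2040 / (4 × 5.67×10⁻⁸))^(1/4) = (9.01×10^9)^(1/4).
T = 308 K.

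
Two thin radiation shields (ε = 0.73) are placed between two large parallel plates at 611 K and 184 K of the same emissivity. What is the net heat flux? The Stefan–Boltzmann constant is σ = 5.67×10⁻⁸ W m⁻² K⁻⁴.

q ≈ 1500 W/m²

Each of the 3 gaps contributes resistance (2/ε − 1) = 2/0.73 − 1 = 1.740; total = 5.219.
q = σ(T₁⁴ − T₂⁴) / 5.219 = 5.67×10⁻⁸ × 1.38×10^11 / 5.219 = 1500 W/m².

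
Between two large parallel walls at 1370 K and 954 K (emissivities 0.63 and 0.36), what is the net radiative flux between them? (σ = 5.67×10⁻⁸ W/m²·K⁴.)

For two large parallel gray plates, q = σ(T₁⁴ − T₂⁴) / (1/ε₁ + 1/ε₂ − 1).
1/ε₁ + 1/ε₂ − 1 = 1/0.63 + 1/0.36 − 1 = 3.365.
T₁⁴ − T₂⁴ = 3.52×10^12 − 8.28×10^11 = 2.69×10^12 K⁴.
q = 5.67×10⁻⁸ × 2.69×10^12 / 3.365 = 45400 W/m².

q ≈ 45400 W/m²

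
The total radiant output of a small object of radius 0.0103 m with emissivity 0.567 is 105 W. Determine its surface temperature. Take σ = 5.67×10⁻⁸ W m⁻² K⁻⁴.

A = 4πr² = 4π × (0.0103)² = 1.33×10^-3 m².
From P = εσAT⁴, T = (P / εσA)^(1/4) = (105 / (0.567 × 5.67×10⁻⁸ × 1.33×10^-3))^(1/4).
T = (2.45×10^12)^(1/4) = 1250 K.

T ≈ 1250 K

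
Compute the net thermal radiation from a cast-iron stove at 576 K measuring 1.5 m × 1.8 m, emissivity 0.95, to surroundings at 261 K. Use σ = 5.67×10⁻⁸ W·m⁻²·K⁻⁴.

A = 1.5 × 1.8 = 2.70 m².
Q = εσA(T⁴ − T_s⁴). T⁴ − T_s⁴ = (576)⁴ − (261)⁴ = 1.10×10^11 − 4.64×10^9 = 1.05×10^11 K⁴.
Q = 0.95 × 5.67×10⁻⁸ × 2.70 × 1.05×10^11 = 15300 W.

Q ≈ 15300 W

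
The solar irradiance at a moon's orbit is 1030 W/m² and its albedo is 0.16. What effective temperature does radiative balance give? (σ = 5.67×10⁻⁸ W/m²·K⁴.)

T ≈ 249 K

Power absorbed = (1−a)S·πR²; power emitted = 4πR²σT⁴. Equating and cancelling πR²:
T = ((1−a)S / 4σ)^(1/4) = (865 / (4 × 5.67×10⁻⁸))^(1/4) = (3.81×10^9)^(1/4).
T = 249 K.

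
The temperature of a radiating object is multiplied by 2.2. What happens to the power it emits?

P ∝ T⁴, so the power scales as (2.2)⁴ = 23.4.

factor ≈ 23.4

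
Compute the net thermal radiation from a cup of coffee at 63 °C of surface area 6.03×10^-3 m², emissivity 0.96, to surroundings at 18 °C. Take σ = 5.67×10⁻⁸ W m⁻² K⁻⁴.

Convert: 63 °C = 336 K; 18 °C = 291 K.
Q = εσA(T⁴ − T_s⁴). T⁴ − T_s⁴ = (336)⁴ − (291)⁴ = 1.27×10^10 − 7.17×10^9 = 5.57×10^9 K⁴.
Q = 0.96 × 5.67×10⁻⁸ × 6.03×10^-3 × 5.57×10^9 = 1.83 W.

Q ≈ 1.83 W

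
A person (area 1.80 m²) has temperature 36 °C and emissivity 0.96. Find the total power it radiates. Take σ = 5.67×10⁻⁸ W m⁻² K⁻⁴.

P ≈ 893 W

36 °C = 309 K.
Stefan–Boltzmann: P = εσAT⁴ = 0.96 × 5.67×10⁻⁸ × 1.80 × (309)⁴ = 0.96 × 5.67×10⁻⁸ × 1.80 × 9.12×10^9.
P = 893 W.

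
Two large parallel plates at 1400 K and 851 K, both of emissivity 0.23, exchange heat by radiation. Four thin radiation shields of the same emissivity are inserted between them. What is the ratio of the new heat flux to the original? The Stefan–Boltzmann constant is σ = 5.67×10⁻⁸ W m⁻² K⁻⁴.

With N identical shields there are N+1 = 5 gaps in series, each with the same radiative resistance, so the flux falls to 1/(N+1) of its unshielded value.

ratio ≈ 0.200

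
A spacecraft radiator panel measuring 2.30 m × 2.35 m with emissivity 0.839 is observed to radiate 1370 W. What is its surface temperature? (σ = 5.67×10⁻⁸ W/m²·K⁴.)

T ≈ 270 K

A = 2.30 × 2.35 = 5.40 m².
From P = εσAT⁴, T = (P / εσA)^(1/4) = (1370 / (0.839 × 5.67×10⁻⁸ × 5.40))^(1/4).
T = (5.33×10^9)^(1/4) = 270 K.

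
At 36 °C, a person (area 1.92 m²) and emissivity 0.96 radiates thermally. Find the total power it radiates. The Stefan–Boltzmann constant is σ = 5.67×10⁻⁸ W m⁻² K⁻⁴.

36 °C = 309 K.
Stefan–Boltzmann: P = εσAT⁴ = 0.96 × 5.67×10⁻⁸ × 1.92 × (309)⁴ = 0.96 × 5.67×10⁻⁸ × 1.92 × 9.12×10^9.
P = 953 W.

P ≈ 953 W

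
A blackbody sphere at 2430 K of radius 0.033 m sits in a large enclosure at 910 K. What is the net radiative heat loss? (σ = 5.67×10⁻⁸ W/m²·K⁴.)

A = 4πr² = 4π × (0.033)² = 0.0137 m².
Q = σA(T⁴ − T_s⁴). T⁴ − T_s⁴ = (2430)⁴ − (910)⁴ = 3.49×10^13 − 6.86×10^11 = 3.42×10^13 K⁴.
Q = 5.67×10⁻⁸ × 0.0137 × 3.42×10^13 = 26500 W.

Q ≈ 26500 W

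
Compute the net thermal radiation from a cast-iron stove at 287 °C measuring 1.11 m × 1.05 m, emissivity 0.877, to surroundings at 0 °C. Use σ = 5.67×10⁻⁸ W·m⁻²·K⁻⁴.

A = 1.11 × 1.05 = 1.17 m².
Convert: 287 °C = 560 K; 0 °C = 273 K.
Q = εσA(T⁴ − T_s⁴). T⁴ − T_s⁴ = (560)⁴ − (273)⁴ = 9.83×10^10 − 5.55×10^9 = 9.28×10^10 K⁴.
Q = 0.877 × 5.67×10⁻⁸ × 1.17 × 9.28×10^10 = 5380 W.

Q ≈ 5380 W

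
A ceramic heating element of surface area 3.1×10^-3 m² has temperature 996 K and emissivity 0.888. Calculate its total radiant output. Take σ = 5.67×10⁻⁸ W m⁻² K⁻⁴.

P = εσAT⁴ = 0.888 × 5.67×10⁻⁸ × 3.10×10^-3 × (996)⁴ = 0.888 × 5.67×10⁻⁸ × 3.10×10^-3 × 9.84×10^11.
P = 154 W.

P ≈ 154 W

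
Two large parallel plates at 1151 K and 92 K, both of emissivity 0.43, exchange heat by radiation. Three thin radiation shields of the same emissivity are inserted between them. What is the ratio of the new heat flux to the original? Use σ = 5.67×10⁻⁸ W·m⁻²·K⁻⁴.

With N identical shields there are N+1 = 4 gaps in series, each with the same radiative resistance, so the flux falls to 1/(N+1) of its unshielded value.

ratio ≈ 0.250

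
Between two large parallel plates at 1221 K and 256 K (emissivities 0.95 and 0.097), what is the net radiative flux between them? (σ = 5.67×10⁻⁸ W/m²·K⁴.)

q ≈ 12100 W/m²

For two large parallel gray plates, q = σ(T₁⁴ − T₂⁴) / (1/ε₁ + 1/ε₂ − 1).
1/ε₁ + 1/ε₂ − 1 = 1/0.95 + 1/0.097 − 1 = 10.36.
T₁⁴ − T₂⁴ = 2.22×10^12 − 4.29×10^9 = 2.22×10^12 K⁴.
q = 5.67×10⁻⁸ × 2.22×10^12 / 10.36 = 12100 W/m².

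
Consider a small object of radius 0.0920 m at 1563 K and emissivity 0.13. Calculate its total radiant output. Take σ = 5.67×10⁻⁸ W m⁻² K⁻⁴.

A = 4πr² = 4π × (0.0920)² = 0.106 m².
Stefan–Boltzmann: P = εσAT⁴ = 0.13 × 5.67×10⁻⁸ × 0.106 × (1563)⁴ = 0.13 × 5.67×10⁻⁸ × 0.106 × 5.97×10^12.
P = 4680 W.

P ≈ 4680 W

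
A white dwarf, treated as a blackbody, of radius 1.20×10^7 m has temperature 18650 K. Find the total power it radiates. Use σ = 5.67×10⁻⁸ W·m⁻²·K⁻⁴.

A = 4πr² = 4π × (1.20×10^7)² = 1.81×10^15 m².
P = σAT⁴ = 5.67×10⁻⁸ × 1.81×10^15 × (18650)⁴ = 5.67×10⁻⁸ × 1.81×10^15 × 1.21×10^17.
P = 1.24×10^25 W.

P ≈ 1.24×10^25 W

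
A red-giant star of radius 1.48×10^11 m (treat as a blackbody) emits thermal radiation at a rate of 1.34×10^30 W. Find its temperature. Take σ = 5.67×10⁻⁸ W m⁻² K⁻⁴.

A = 4πr² = 4π × (1.48×10^11)² = 2.75×10^23 m².
From P = σAT⁴, T = (P / σA)^(1/4) = (1.34×10^30 / (5.67×10⁻⁸ × 2.75×10^23))^(1/4).
T = (8.59×10^13)^(1/4) = 3040 K.

T ≈ 3040 K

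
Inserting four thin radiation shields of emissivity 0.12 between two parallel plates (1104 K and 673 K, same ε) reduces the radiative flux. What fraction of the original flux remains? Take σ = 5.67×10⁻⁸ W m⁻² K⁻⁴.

ratio ≈ 0.200

With N identical shields there are N+1 = 5 gaps in series, each with the same radiative resistance, so the flux falls to 1/(N+1) of its unshielded value.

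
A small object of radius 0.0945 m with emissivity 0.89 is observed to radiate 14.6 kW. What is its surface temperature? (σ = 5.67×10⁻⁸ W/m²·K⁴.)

A = 4πr² = 4π × (0.0945)² = 0.112 m².
From P = εσAT⁴, T = (P / εσA)^(1/4) = (14600 / (0.89 × 5.67×10⁻⁸ × 0.112))^(1/4).
T = (2.58×10^12)^(1/4) = 1270 K.

T ≈ 1270 K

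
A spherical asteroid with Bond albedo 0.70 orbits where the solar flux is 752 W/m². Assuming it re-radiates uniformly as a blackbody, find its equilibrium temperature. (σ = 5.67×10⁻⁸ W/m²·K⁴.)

Power absorbed = (1−a)S·πR²; power emitted = 4πR²σT⁴. Equating and cancelling πR²:
T = ((1−a)S / 4σ)^(1/4) = (226 / (4 × 5.67×10⁻⁸))^(1/4) = (9.95×10^8)^(1/4).
T = 178 K.

T ≈ 178 K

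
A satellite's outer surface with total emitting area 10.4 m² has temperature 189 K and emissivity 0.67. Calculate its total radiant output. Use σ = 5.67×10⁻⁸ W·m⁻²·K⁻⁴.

P ≈ 504 W

Stefan–Boltzmann: P = εσAT⁴ = 0.67 × 5.67×10⁻⁸ × 10.4 × (189)⁴ = 0.67 × 5.67×10⁻⁸ × 10.4 × 1.28×10^9.
P = 504 W.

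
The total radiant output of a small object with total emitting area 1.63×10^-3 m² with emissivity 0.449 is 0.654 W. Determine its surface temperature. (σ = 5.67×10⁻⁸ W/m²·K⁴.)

From P = εσAT⁴, T = (P / εσA)^(1/4) = (0.654 / (0.449 × 5.67×10⁻⁸ × 1.63×10^-3))^(1/4).
T = (1.58×10^10)^(1/4) = 354 K.

T ≈ 354 K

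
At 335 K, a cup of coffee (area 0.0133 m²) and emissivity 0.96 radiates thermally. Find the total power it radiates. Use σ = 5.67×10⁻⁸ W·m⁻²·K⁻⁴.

P ≈ 9.12 W

P = εσAT⁴ = 0.96 × 5.67×10⁻⁸ × 0.0133 × (335)⁴ = 0.96 × 5.67×10⁻⁸ × 0.0133 × 1.26×10^10.
P = 9.12 W.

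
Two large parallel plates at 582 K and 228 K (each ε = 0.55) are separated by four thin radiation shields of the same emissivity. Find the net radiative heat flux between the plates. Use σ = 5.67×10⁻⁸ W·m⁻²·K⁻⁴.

Each of the 5 gaps contributes resistance (2/ε − 1) = 2/0.55 − 1 = 2.636; total = 13.18.
q = σ(T₁⁴ − T₂⁴) / 13.18 = 5.67×10⁻⁸ × 1.12×10^11 / 13.18 = 482 W/m².

q ≈ 482 W/m²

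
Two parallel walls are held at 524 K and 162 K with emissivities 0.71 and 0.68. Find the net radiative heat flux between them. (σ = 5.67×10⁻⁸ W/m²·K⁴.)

For two large parallel gray plates, q = σ(T₁⁴ − T₂⁴) / (1/ε₁ + 1/ε₂ − 1).
1/ε₁ + 1/ε₂ − 1 = 1/0.71 + 1/0.68 − 1 = 1.879.
T₁⁴ − T₂⁴ = 7.54×10^10 − 6.89×10^8 = 7.47×10^10 K⁴.
q = 5.67×10⁻⁸ × 7.47×10^10 / 1.879 = 2250 W/m².

q ≈ 2250 W/m²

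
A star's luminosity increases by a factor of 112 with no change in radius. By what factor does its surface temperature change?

P ∝ T⁴ ⇒ T ∝ P^(1/4), so T scales by (112)^(1/4) = 3.25.

factor ≈ 3.25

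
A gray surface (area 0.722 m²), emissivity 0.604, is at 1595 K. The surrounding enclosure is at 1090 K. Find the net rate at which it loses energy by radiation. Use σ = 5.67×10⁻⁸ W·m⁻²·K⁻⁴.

Q = εσA(T⁴ − T_s⁴). T⁴ − T_s⁴ = (1595)⁴ − (1090)⁴ = 6.47×10^12 − 1.41×10^12 = 5.06×10^12 K⁴.
Q = 0.604 × 5.67×10⁻⁸ × 0.722 × 5.06×10^12 = 1.25×10^5 W.

Q ≈ 1.25×10^5 W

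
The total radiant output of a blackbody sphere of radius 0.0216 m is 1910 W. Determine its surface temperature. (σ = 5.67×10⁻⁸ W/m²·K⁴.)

T ≈ 1550 K

A = 4πr² = 4π × (0.0216)² = 5.86×10^-3 m².
From P = σAT⁴, T = (P / σA)^(1/4) = (1910 / (5.67×10⁻⁸ × 5.86×10^-3))^(1/4).
T = (5.75×10^12)^(1/4) = 1550 K.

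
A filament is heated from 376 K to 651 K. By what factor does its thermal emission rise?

ratio ≈ 8.99

P ∝ T⁴, so the ratio is (651/376)⁴ = (1.731)⁴ = 8.99.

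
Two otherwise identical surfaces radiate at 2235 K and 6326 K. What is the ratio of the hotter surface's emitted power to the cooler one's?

ratio ≈ 64.2

P ∝ T⁴, so the ratio is (6326/2235)⁴ = (2.830)⁴ = 64.2.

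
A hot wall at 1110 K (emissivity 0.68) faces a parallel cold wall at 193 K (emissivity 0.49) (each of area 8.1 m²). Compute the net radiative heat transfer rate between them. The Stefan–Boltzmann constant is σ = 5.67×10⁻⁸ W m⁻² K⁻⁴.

Q ≈ 2.77×10^5 W

For two large parallel gray plates, q = σ(T₁⁴ − T₂⁴) / (1/ε₁ + 1/ε₂ − 1).
1/ε₁ + 1/ε₂ − 1 = 1/0.68 + 1/0.49 − 1 = 2.511.
T₁⁴ − T₂⁴ = 1.52×10^12 − 1.39×10^9 = 1.52×10^12 K⁴.
q = 5.67×10⁻⁸ × 1.52×10^12 / 2.511 = 34200 W/m².
Q = q·A = 34200 × 8.1 = 2.77×10^5 W.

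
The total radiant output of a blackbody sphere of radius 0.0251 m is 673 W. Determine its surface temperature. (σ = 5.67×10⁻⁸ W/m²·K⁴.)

A = 4πr² = 4π × (0.0251)² = 7.92×10^-3 m².
From P = σAT⁴, T = (P / σA)^(1/4) = (673 / (5.67×10⁻⁸ × 7.92×10^-3))^(1/4).
T = (1.50×10^12)^(1/4) = 1110 K.

T ≈ 1110 K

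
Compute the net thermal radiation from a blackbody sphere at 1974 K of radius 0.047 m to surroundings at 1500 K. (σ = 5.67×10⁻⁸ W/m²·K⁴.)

A = 4πr² = 4π × (0.047)² = 0.0278 m².
Q = σA(T⁴ − T_s⁴). T⁴ − T_s⁴ = (1974)⁴ − (1500)⁴ = 1.52×10^13 − 5.06×10^12 = 1.01×10^13 K⁴.
Q = 5.67×10⁻⁸ × 0.0278 × 1.01×10^13 = 15900 W.

Q ≈ 15900 W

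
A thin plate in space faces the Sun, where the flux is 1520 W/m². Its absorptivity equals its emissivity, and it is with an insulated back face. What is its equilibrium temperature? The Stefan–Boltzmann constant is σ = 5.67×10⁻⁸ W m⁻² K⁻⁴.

Absorbed flux αS = emitted flux εσT⁴ (one radiating face); with α = ε, T = (S/σ)^(1/4).
T = (1520 / 5.67×10⁻⁸)^(1/4) = (2.68×10^10)^(1/4).
T = 405 K.

T ≈ 405 K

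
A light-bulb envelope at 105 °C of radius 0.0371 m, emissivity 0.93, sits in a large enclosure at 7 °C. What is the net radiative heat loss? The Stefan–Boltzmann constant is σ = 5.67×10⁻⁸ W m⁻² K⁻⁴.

A = 4πr² = 4π × (0.0371)² = 0.0173 m².
Convert: 105 °C = 378 K; 7 °C = 280 K.
Q = εσA(T⁴ − T_s⁴). T⁴ − T_s⁴ = (378)⁴ − (280)⁴ = 2.04×10^10 − 6.15×10^9 = 1.43×10^10 K⁴.
Q = 0.93 × 5.67×10⁻⁸ × 0.0173 × 1.43×10^10 = 13.0 W.

Q ≈ 13.0 W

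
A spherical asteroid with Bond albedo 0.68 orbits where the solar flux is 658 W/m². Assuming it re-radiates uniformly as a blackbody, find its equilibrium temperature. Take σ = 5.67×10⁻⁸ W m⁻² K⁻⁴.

T ≈ 175 K

Power absorbed = (1−a)S·πR²; power emitted = 4πR²σT⁴. Equating and cancelling πR²:
T = ((1−a)S / 4σ)^(1/4) = (211 / (4 × 5.67×10⁻⁸))^(1/4) = (9.28×10^8)^(1/4).
T = 175 K.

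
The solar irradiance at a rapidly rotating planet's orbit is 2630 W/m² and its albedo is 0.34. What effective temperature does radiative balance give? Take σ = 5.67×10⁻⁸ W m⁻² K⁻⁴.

T ≈ 296 K

Power absorbed = (1−a)S·πR²; power emitted = 4πR²σT⁴. Equating and cancelling πR²:
T = ((1−a)S / 4σ)^(1/4) = (1740 / (4 × 5.67×10⁻⁸))^(1/4) = (7.65×10^9)^(1/4).
T = 296 K.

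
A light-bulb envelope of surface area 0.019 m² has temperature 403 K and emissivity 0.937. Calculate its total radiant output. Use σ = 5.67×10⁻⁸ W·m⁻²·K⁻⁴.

P ≈ 26.6 W

P = εσAT⁴ = 0.937 × 5.67×10⁻⁸ × 0.0190 × (403)⁴ = 0.937 × 5.67×10⁻⁸ × 0.0190 × 2.64×10^10.
P = 26.6 W.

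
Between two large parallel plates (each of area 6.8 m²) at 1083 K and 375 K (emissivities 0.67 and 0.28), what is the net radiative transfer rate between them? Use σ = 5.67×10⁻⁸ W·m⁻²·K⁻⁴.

Q ≈ 1.29×10^5 W

For two large parallel gray plates, q = σ(T₁⁴ − T₂⁴) / (1/ε₁ + 1/ε₂ − 1).
1/ε₁ + 1/ε₂ − 1 = 1/0.67 + 1/0.28 − 1 = 4.064.
T₁⁴ − T₂⁴ = 1.38×10^12 − 1.98×10^10 = 1.36×10^12 K⁴.
q = 5.67×10⁻⁸ × 1.36×10^12 / 4.064 = 18900 W/m².
Q = q·A = 18900 × 6.8 = 1.29×10^5 W.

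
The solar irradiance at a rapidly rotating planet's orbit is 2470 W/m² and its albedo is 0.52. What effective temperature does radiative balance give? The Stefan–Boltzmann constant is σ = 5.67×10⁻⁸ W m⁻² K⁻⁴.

T ≈ 269 K

Power absorbed = (1−a)S·πR²; power emitted = 4πR²σT⁴. Equating and cancelling πR²:
T = ((1−a)S / 4σ)^(1/4) = (1190 / (4 × 5.67×10⁻⁸))^(1/4) = (5.23×10^9)^(1/4).
T = 269 K.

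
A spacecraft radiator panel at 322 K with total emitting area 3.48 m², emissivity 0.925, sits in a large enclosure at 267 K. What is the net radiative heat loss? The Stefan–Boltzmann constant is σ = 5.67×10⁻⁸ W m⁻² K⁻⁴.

Q = εσA(T⁴ − T_s⁴). T⁴ − T_s⁴ = (322)⁴ − (267)⁴ = 1.08×10^10 − 5.08×10^9 = 5.67×10^9 K⁴.
Q = 0.925 × 5.67×10⁻⁸ × 3.48 × 5.67×10^9 = 1030 W.

Q ≈ 1030 W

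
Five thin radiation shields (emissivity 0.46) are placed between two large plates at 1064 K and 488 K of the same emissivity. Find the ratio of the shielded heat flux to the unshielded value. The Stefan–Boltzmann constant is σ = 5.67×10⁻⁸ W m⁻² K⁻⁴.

With N identical shields there are N+1 = 6 gaps in series, each with the same radiative resistance, so the flux falls to 1/(N+1) of its unshielded value.

ratio ≈ 0.167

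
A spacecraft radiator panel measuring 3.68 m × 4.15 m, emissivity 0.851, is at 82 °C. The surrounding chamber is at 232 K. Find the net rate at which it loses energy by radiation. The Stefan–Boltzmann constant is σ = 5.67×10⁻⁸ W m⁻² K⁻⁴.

Q ≈ 9570 W

A = 3.68 × 4.15 = 15.3 m².
Convert: 82 °C = 355 K.
Q = εσA(T⁴ − T_s⁴). T⁴ − T_s⁴ = (355)⁴ − (232)⁴ = 1.59×10^10 − 2.90×10^9 = 1.30×10^10 K⁴.
Q = 0.851 × 5.67×10⁻⁸ × 15.3 × 1.30×10^10 = 9570 W.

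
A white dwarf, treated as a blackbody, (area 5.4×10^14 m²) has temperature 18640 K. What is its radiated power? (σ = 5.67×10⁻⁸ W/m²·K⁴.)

P ≈ 3.70×10^24 W

P = σAT⁴ = 5.67×10⁻⁸ × 5.40×10^14 × (18640)⁴ = 5.67×10⁻⁸ × 5.40×10^14 × 1.21×10^17.
P = 3.70×10^24 W.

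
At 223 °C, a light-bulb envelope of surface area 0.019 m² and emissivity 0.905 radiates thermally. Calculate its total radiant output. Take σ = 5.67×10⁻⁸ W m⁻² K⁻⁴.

P ≈ 59.0 W

223 °C = 496 K.
Stefan–Boltzmann: P = εσAT⁴ = 0.905 × 5.67×10⁻⁸ × 0.0190 × (496)⁴ = 0.905 × 5.67×10⁻⁸ × 0.0190 × 6.05×10^10.
P = 59.0 W.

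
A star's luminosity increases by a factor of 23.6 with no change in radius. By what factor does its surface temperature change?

factor ≈ 2.20

P ∝ T⁴ ⇒ T ∝ P^(1/4), so T scales by (23.6)^(1/4) = 2.20.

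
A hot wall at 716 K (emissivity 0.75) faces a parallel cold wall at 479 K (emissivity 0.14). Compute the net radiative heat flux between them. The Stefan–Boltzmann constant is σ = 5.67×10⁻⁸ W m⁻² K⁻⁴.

q ≈ 1590 W/m²

For two large parallel gray plates, q = σ(T₁⁴ − T₂⁴) / (1/ε₁ + 1/ε₂ − 1).
1/ε₁ + 1/ε₂ − 1 = 1/0.75 + 1/0.14 − 1 = 7.476.
T₁⁴ − T₂⁴ = 2.63×10^11 − 5.26×10^10 = 2.10×10^11 K⁴.
q = 5.67×10⁻⁸ × 2.10×10^11 / 7.476 = 1590 W/m².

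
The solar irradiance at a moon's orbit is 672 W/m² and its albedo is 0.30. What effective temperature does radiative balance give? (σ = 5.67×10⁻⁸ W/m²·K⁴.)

T ≈ 213 K

Power absorbed = (1−a)S·πR²; power emitted = 4πR²σT⁴. Equating and cancelling πR²:
T = ((1−a)S / 4σ)^(1/4) = (470 / (4 × 5.67×10⁻⁸))^(1/4) = (2.07×10^9)^(1/4).
T = 213 K.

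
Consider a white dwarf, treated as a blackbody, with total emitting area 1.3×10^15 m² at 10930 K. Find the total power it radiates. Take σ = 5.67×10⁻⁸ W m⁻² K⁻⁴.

P = σAT⁴ = 5.67×10⁻⁸ × 1.30×10^15 × (10930)⁴ = 5.67×10⁻⁸ × 1.30×10^15 × 1.43×10^16.
P = 1.05×10^24 W.

P ≈ 1.05×10^24 W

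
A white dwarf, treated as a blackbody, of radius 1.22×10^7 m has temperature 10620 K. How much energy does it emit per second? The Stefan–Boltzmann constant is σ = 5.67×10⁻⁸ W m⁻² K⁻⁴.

A = 4πr² = 4π × (1.22×10^7)² = 1.87×10^15 m².
P = σAT⁴ = 5.67×10⁻⁸ × 1.87×10^15 × (10620)⁴ = 5.67×10⁻⁸ × 1.87×10^15 × 1.27×10^16.
P = 1.35×10^24 W.

P ≈ 1.35×10^24 W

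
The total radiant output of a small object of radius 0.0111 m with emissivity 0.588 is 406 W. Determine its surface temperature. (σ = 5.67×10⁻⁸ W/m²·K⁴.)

A = 4πr² = 4π × (0.0111)² = 1.55×10^-3 m².
From P = εσAT⁴, T = (P / εσA)^(1/4) = (406 / (0.588 × 5.67×10⁻⁸ × 1.55×10^-3))^(1/4).
T = (7.87×10^12)^(1/4) = 1670 K.

T ≈ 1670 K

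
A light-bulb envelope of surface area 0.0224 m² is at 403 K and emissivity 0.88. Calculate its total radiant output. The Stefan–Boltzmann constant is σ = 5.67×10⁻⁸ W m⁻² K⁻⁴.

Stefan–Boltzmann: P = εσAT⁴ = 0.88 × 5.67×10⁻⁸ × 0.0224 × (403)⁴ = 0.88 × 5.67×10⁻⁸ × 0.0224 × 2.64×10^10.
P = 29.5 W.

P ≈ 29.5 W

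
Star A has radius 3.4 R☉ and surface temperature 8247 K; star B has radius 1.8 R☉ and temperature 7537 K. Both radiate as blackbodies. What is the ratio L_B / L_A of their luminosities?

L = 4πR²σT⁴ ∝ R²T⁴, so L_B/L_A = (1.8/3.4)² × (7537/8247)⁴ = 0.280 × 0.698 = 0.196.

L_B/L_A ≈ 0.196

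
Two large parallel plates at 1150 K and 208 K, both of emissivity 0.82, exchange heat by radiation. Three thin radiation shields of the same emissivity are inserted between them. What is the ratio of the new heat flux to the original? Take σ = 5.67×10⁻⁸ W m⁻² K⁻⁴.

With N identical shields there are N+1 = 4 gaps in series, each with the same radiative resistance, so the flux falls to 1/(N+1) of its unshielded value.

ratio ≈ 0.250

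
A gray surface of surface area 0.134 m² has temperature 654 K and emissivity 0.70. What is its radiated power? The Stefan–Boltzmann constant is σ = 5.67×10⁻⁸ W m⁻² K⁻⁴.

P = εσAT⁴ = 0.70 × 5.67×10⁻⁸ × 0.134 × (654)⁴ = 0.70 × 5.67×10⁻⁸ × 0.134 × 1.83×10^11.
P = 973 W.

P ≈ 973 W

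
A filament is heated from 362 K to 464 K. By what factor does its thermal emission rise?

ratio ≈ 2.70

P ∝ T⁴, so the ratio is (464/362)⁴ = (1.282)⁴ = 2.70.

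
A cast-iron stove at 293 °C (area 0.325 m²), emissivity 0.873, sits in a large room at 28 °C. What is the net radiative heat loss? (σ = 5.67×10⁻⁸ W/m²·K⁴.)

Q ≈ 1520 W

Convert: 293 °C = 566 K; 28 °C = 301 K.
Q = εσA(T⁴ − T_s⁴). T⁴ − T_s⁴ = (566)⁴ − (301)⁴ = 1.03×10^11 − 8.21×10^9 = 9.44×10^10 K⁴.
Q = 0.873 × 5.67×10⁻⁸ × 0.325 × 9.44×10^10 = 1520 W.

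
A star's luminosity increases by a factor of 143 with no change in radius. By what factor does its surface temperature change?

factor ≈ 3.46

P ∝ T⁴ ⇒ T ∝ P^(1/4), so T scales by (143)^(1/4) = 3.46.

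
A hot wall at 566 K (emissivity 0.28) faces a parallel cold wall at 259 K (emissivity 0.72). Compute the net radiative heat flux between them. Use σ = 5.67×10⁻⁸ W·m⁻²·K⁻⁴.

q ≈ 1400 W/m²

For two large parallel gray plates, q = σ(T₁⁴ − T₂⁴) / (1/ε₁ + 1/ε₂ − 1).
1/ε₁ + 1/ε₂ − 1 = 1/0.28 + 1/0.72 − 1 = 3.960.
T₁⁴ − T₂⁴ = 1.03×10^11 − 4.50×10^9 = 9.81×10^10 K⁴.
q = 5.67×10⁻⁸ × 9.81×10^10 / 3.960 = 1400 W/m².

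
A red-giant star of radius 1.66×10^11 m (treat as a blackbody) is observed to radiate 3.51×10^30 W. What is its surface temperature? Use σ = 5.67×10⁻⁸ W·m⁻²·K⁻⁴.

A = 4πr² = 4π × (1.66×10^11)² = 3.46×10^23 m².
From P = σAT⁴, T = (P / σA)^(1/4) = (3.51×10^30 / (5.67×10⁻⁸ × 3.46×10^23))^(1/4).
T = (1.79×10^14)^(1/4) = 3660 K.

T ≈ 3660 K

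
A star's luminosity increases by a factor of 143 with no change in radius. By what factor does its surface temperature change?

P ∝ T⁴ ⇒ T ∝ P^(1/4), so T scales by (143)^(1/4) = 3.46.

factor ≈ 3.46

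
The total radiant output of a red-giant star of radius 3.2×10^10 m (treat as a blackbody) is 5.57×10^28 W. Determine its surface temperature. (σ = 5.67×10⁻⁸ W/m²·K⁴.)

A = 4πr² = 4π × (3.2×10^10)² = 1.29×10^22 m².
From P = σAT⁴, T = (P / σA)^(1/4) = (5.57×10^28 / (5.67×10⁻⁸ × 1.29×10^22))^(1/4).
T = (7.63×10^13)^(1/4) = 2960 K.

T ≈ 2960 K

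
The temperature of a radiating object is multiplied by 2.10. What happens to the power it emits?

factor ≈ 19.4

P ∝ T⁴, so the power scales as (2.10)⁴ = 19.4.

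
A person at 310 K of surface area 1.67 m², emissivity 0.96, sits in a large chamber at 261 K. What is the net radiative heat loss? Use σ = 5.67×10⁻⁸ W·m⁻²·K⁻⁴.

Q ≈ 418 W

Q = εσA(T⁴ − T_s⁴). T⁴ − T_s⁴ = (310)⁴ − (261)⁴ = 9.24×10^9 − 4.64×10^9 = 4.59×10^9 K⁴.
Q = 0.96 × 5.67×10⁻⁸ × 1.67 × 4.59×10^9 = 418 W.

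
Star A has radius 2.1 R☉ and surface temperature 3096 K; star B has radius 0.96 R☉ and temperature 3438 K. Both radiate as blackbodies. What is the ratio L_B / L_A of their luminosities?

L_B/L_A ≈ 0.318

L = 4πR²σT⁴ ∝ R²T⁴, so L_B/L_A = (0.96/2.1)² × (3438/3096)⁴ = 0.209 × 1.52 = 0.318.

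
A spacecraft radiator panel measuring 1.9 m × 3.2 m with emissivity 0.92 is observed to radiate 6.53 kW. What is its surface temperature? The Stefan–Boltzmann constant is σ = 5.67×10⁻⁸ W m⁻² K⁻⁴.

A = 1.9 × 3.2 = 6.08 m².
From P = εσAT⁴, T = (P / εσA)^(1/4) = (6530 / (0.92 × 5.67×10⁻⁸ × 6.08))^(1/4).
T = (2.06×10^10)^(1/4) = 379 K.

T ≈ 379 K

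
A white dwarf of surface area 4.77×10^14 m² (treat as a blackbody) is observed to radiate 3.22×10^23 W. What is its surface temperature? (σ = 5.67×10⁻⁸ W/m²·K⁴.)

From P = σAT⁴, T = (P / σA)^(1/4) = (3.22×10^23 / (5.67×10⁻⁸ × 4.77×10^14))^(1/4).
T = (1.19×10^16)^(1/4) = 10400 K.

T ≈ 10400 K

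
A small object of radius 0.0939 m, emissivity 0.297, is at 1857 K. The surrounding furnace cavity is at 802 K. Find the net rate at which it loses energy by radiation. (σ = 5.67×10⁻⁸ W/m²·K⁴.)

A = 4πr² = 4π × (0.0939)² = 0.111 m².
Q = εσA(T⁴ − T_s⁴). T⁴ − T_s⁴ = (1857)⁴ − (802)⁴ = 1.19×10^13 − 4.14×10^11 = 1.15×10^13 K⁴.
Q = 0.297 × 5.67×10⁻⁸ × 0.111 × 1.15×10^13 = 21400 W.

Q ≈ 21400 W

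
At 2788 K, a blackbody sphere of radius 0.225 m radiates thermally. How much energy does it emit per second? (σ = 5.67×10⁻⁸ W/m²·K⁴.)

A = 4πr² = 4π × (0.225)² = 0.636 m².
P = σAT⁴ = 5.67×10⁻⁸ × 0.636 × (2788)⁴ = 5.67×10⁻⁸ × 0.636 × 6.04×10^13.
P = 2.18×10^6 W.

P ≈ 2.18×10^6 W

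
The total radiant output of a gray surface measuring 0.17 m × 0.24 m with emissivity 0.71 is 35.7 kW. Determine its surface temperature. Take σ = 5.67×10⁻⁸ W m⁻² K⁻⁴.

T ≈ 2160 K

A = 0.17 × 0.24 = 0.0408 m².
From P = εσAT⁴, T = (P / εσA)^(1/4) = (35700 / (0.71 × 5.67×10⁻⁸ × 0.0408))^(1/4).
T = (2.17×10^13)^(1/4) = 2160 K.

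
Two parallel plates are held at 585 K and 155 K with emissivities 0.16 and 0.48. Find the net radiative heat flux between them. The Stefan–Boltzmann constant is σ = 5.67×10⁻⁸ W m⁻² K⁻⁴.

For two large parallel gray plates, q = σ(T₁⁴ − T₂⁴) / (1/ε₁ + 1/ε₂ − 1).
1/ε₁ + 1/ε₂ − 1 = 1/0.16 + 1/0.48 − 1 = 7.333.
T₁⁴ − T₂⁴ = 1.17×10^11 − 5.77×10^8 = 1.17×10^11 K⁴.
q = 5.67×10⁻⁸ × 1.17×10^11 / 7.333 = 901 W/m².

q ≈ 901 W/m²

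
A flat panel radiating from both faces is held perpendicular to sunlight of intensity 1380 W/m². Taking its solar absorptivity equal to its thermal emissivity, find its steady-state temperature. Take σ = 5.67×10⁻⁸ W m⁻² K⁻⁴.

T ≈ 332 K

Absorbed flux αS = emitted flux 2εσT⁴ per unit area; with α = ε this gives T = (S/2σ)^(1/4).
T = (1380 / (2 × 5.67×10⁻⁸))^(1/4) = (1.22×10^10)^(1/4).
T = 332 K.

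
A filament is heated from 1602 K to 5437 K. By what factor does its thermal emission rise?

ratio ≈ 133

P ∝ T⁴, so the ratio is (5437/1602)⁴ = (3.394)⁴ = 133.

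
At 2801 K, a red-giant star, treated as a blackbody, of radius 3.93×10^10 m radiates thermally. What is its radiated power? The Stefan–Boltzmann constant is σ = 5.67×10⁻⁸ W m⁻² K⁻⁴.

A = 4πr² = 4π × (3.93×10^10)² = 1.94×10^22 m².
P = σAT⁴ = 5.67×10⁻⁸ × 1.94×10^22 × (2801)⁴ = 5.67×10⁻⁸ × 1.94×10^22 × 6.16×10^13.
P = 6.77×10^28 W.

P ≈ 6.77×10^28 W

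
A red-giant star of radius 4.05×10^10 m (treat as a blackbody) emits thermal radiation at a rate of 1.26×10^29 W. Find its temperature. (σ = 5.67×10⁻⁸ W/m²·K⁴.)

T ≈ 3220 K

A = 4πr² = 4π × (4.05×10^10)² = 2.06×10^22 m².
From P = σAT⁴, T = (P / σA)^(1/4) = (1.26×10^29 / (5.67×10⁻⁸ × 2.06×10^22))^(1/4).
T = (1.08×10^14)^(1/4) = 3220 K.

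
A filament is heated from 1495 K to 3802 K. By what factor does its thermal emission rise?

P ∝ T⁴, so the ratio is (3802/1495)⁴ = (2.543)⁴ = 41.8.

ratio ≈ 41.8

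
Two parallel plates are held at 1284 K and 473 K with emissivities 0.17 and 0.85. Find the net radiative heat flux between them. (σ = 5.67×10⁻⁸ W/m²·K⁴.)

For two large parallel gray plates, q = σ(T₁⁴ − T₂⁴) / (1/ε₁ + 1/ε₂ − 1).
1/ε₁ + 1/ε₂ − 1 = 1/0.17 + 1/0.85 − 1 = 6.059.
T₁⁴ − T₂⁴ = 2.72×10^12 − 5.01×10^10 = 2.67×10^12 K⁴.
q = 5.67×10⁻⁸ × 2.67×10^12 / 6.059 = 25000 W/m².

q ≈ 25000 W/m²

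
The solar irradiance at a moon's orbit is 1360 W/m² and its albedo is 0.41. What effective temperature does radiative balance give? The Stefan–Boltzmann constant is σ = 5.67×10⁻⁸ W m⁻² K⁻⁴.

T ≈ 244 K

Power absorbed = (1−a)S·πR²; power emitted = 4πR²σT⁴. Equating and cancelling πR²:
T = ((1−a)S / 4σ)^(1/4) = (802 / (4 × 5.67×10⁻⁸))^(1/4) = (3.54×10^9)^(1/4).
T = 244 K.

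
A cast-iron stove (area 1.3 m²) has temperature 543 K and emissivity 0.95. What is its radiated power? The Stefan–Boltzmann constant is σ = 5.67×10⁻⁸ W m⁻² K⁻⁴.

P ≈ 6090 W

P = εσAT⁴ = 0.95 × 5.67×10⁻⁸ × 1.30 × (543)⁴ = 0.95 × 5.67×10⁻⁸ × 1.30 × 8.69×10^10.
P = 6090 W.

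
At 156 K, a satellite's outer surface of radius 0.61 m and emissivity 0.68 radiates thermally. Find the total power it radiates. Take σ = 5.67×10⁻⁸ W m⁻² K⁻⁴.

P ≈ 107 W

A = 4πr² = 4π × (0.61)² = 4.68 m².
Stefan–Boltzmann: P = εσAT⁴ = 0.68 × 5.67×10⁻⁸ × 4.68 × (156)⁴ = 0.68 × 5.67×10⁻⁸ × 4.68 × 5.92×10^8.
P = 107 W.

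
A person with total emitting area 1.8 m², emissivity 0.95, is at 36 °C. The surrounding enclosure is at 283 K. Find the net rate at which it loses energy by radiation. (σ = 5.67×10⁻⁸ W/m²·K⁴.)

Q ≈ 262 W

Convert: 36 °C = 309 K.
Q = εσA(T⁴ − T_s⁴). T⁴ − T_s⁴ = (309)⁴ − (283)⁴ = 9.12×10^9 − 6.41×10^9 = 2.70×10^9 K⁴.
Q = 0.95 × 5.67×10⁻⁸ × 1.80 × 2.70×10^9 = 262 W.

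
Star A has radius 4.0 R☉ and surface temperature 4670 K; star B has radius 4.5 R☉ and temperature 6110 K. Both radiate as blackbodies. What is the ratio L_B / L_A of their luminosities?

L = 4πR²σT⁴ ∝ R²T⁴, so L_B/L_A = (4.5/4.0)² × (6110/4670)⁴ = 1.27 × 2.93 = 3.71.

L_B/L_A ≈ 3.71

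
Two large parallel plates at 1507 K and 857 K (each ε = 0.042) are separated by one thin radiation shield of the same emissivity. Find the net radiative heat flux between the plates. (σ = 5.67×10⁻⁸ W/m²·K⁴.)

Each of the 2 gaps contributes resistance (2/ε − 1) = 2/0.042 − 1 = 46.62; total = 93.24.
q = σ(T₁⁴ − T₂⁴) / 93.24 = 5.67×10⁻⁸ × 4.62×10^12 / 93.24 = 2810 W/m².

q ≈ 2810 W/m²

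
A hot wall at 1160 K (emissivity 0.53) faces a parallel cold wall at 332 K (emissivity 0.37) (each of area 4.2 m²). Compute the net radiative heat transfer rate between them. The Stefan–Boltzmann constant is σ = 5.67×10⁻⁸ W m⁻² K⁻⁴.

For two large parallel gray plates, q = σ(T₁⁴ − T₂⁴) / (1/ε₁ + 1/ε₂ − 1).
1/ε₁ + 1/ε₂ − 1 = 1/0.53 + 1/0.37 − 1 = 3.589.
T₁⁴ − T₂⁴ = 1.81×10^12 − 1.21×10^10 = 1.80×10^12 K⁴.
q = 5.67×10⁻⁸ × 1.80×10^12 / 3.589 = 28400 W/m².
Q = q·A = 28400 × 4.2 = 1.19×10^5 W.

Q ≈ 1.19×10^5 W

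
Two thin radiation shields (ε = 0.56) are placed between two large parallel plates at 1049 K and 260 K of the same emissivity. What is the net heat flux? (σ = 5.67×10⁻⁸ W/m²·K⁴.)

Each of the 3 gaps contributes resistance (2/ε − 1) = 2/0.56 − 1 = 2.571; total = 7.714.
q = σ(T₁⁴ − T₂⁴) / 7.714 = 5.67×10⁻⁸ × 1.21×10^12 / 7.714 = 8870 W/m².

q ≈ 8870 W/m²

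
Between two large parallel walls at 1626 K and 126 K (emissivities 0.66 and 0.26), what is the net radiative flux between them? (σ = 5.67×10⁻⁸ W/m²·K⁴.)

q ≈ 90900 W/m²

For two large parallel gray plates, q = σ(T₁⁴ − T₂⁴) / (1/ε₁ + 1/ε₂ − 1).
1/ε₁ + 1/ε₂ − 1 = 1/0.66 + 1/0.26 − 1 = 4.361.
T₁⁴ − T₂⁴ = 6.99×10^12 − 2.52×10^8 = 6.99×10^12 K⁴.
q = 5.67×10⁻⁸ × 6.99×10^12 / 4.361 = 90900 W/m².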